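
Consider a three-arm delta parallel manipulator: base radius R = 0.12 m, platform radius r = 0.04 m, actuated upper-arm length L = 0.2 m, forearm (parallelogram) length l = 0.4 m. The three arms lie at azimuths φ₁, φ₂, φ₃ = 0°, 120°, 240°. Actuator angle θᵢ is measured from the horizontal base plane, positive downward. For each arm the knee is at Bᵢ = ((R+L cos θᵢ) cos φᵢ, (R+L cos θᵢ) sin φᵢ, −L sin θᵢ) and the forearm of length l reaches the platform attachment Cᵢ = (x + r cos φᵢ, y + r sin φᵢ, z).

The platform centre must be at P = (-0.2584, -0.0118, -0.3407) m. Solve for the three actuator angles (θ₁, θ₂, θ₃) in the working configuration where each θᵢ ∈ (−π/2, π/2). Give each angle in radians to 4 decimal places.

θ₁ = 1.3964, θ₂ = 0.2619, θ₃ = 0.1746

φ1=0.0° → target in arm frame (-0.2584, -0.0118)
  e−x'=0.3384;  (l²−L²−(e−x')²−y'²−z²)/2L = -0.2768
  θ1 = atan2(B,A) + arccos(C/0.4802) = 1.3964
rotate P by −φ2: (0.1190, 0.2297, -0.3407)
  e−x'=-0.0390;  (l²−L²−(e−x')²−y'²−z²)/2L = -0.1259
  γ=atan2(-0.3407,-0.0390)=-1.6847;  ψ=arccos(-0.3671)=1.9466;  θ2=γ+ψ≈0.2619
rotate P by −φ3: (0.1394, -0.2179, -0.3407)
  e−x'=-0.0594;  (l²−L²−(e−x')²−y'²−z²)/2L = -0.1177
  θ3 = atan2(B,A) + arccos(C/0.3458) = 0.1746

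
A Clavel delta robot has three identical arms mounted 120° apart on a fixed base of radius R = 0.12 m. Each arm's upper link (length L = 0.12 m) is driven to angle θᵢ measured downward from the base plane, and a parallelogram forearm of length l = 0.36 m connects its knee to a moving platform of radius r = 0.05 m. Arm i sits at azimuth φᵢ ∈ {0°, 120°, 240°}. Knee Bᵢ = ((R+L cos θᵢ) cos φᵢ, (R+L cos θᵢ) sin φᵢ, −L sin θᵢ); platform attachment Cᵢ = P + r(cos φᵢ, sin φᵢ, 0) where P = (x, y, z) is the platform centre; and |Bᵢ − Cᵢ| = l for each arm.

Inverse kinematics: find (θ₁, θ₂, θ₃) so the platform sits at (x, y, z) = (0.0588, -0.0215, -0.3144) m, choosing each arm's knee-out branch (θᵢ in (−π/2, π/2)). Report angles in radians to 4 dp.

φ1=0.0° → target in arm frame (0.0588, -0.0215)
  e−x'=0.0112;  (l²−L²−(e−x')²−y'²−z²)/2L = 0.0657
  √(A²+B²)=0.3146;  θ1 = -1.5352+1.3605 ≈ -0.1747
rotate P by −φ2: (-0.0480, -0.0402, -0.3144)
  A cos θ + B sin θ = C:  0.1180·cos θ + -0.3144·sin θ = 0.0034
  √(A²+B²)=0.3358;  θ2 = -1.2117+1.5607 ≈ 0.3491
rotate P by −φ3: (-0.0108, 0.0617, -0.3144)
  A cos θ + B sin θ = C:  0.0808·cos θ + -0.3144·sin θ = 0.0251
  √(A²+B²)=0.3246;  θ3 = -1.3193+1.4934 ≈ 0.1741

θ₁ = -0.1747, θ₂ = 0.3491, θ₃ = 0.1741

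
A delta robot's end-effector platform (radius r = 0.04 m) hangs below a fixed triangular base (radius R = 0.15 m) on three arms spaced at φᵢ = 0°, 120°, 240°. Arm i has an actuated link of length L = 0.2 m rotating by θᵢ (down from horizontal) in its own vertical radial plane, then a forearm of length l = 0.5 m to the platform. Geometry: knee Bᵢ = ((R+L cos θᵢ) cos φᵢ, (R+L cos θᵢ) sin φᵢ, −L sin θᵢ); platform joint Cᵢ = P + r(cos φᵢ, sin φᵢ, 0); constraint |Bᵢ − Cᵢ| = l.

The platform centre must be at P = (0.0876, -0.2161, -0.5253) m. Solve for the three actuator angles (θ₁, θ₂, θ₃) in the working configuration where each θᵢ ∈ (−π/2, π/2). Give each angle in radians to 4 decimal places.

θ₁ = 0.6106, θ₂ = 1.3961, θ₃ = 0.4363

arm 1 (φ=0.0°): x'=0.0876, y'=-0.2161
  A=0.0224, B=-0.5253, C=(l²−L²−A²−y'²−z²)/(2L)=-0.2829
  θ1 = atan2(B,A) + arccos(C/0.5258) = 0.6106
rotate P by −φ2: (-0.2309, 0.0322, -0.5253)
  A cos θ + B sin θ = C:  0.3409·cos θ + -0.5253·sin θ = -0.4581
  θ2 = atan2(B,A) + arccos(C/0.6262) = 1.3961
arm 3 (φ=240.0°): x'=0.1433, y'=0.1839
  A=-0.0333, B=-0.5253, C=(l²−L²−A²−y'²−z²)/(2L)=-0.2522
  γ=atan2(-0.5253,-0.0333)=-1.6342;  ψ=arccos(-0.4791)=2.0705;  θ3=γ+ψ≈0.4363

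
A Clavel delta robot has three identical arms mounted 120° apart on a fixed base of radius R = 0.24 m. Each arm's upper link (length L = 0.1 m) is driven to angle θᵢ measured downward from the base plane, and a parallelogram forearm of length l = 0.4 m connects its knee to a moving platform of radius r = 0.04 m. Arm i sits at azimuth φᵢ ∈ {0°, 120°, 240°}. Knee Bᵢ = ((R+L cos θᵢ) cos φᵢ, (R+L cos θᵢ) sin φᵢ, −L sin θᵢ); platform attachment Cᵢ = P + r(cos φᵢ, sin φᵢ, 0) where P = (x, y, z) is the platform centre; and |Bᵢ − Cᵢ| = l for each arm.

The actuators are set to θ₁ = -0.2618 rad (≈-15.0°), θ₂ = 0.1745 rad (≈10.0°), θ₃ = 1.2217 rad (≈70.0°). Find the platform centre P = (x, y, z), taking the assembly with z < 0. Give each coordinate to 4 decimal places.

φ1=0.0°: virtual centre (0.2966, 0.0000, 0.0259), radius l
φ2=120.0°: virtual centre (-0.1492, 0.2585, -0.0174), radius l
arm 3 at φ=240.0°: e+L cos θ3 = 0.2342;  centre 3 = (-0.1171, -0.2028, -0.0940)
|centre ₂|²−|centre ₁|² = 0.0008;  |centre ₃|²−|centre ₁|² = -0.0250
linear system: -0.8917x+0.5170y = 0.0008−-0.0865z; -0.8274x+-0.4057y = -0.0250−-0.2397z
det = 0.7895;  x = 0.0160+-0.2014z,  y = 0.0290+-0.1801z
quadratic in z: (1.0730)z²+(0.0508)z+(-0.0797)=0, √Δ=0.5872 → z ∈ {-0.2973, 0.2499}; z = -0.2973 (taking z<0)
x = 0.0758, y = 0.0825

(0.0758, 0.0825, -0.2973)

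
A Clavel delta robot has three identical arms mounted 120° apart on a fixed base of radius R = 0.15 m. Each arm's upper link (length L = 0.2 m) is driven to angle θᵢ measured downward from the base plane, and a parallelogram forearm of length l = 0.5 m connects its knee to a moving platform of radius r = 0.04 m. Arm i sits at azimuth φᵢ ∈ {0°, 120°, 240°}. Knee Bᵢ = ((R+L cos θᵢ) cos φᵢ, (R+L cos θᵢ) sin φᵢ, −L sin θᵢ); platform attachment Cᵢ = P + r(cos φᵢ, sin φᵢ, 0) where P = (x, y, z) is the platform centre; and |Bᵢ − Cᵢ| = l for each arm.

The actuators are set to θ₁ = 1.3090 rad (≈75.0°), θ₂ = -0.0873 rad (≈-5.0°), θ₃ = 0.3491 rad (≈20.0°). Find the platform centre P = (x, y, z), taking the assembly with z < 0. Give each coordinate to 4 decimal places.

centre 1 = (0.1618·cos0.0°, 0.1618·sin0.0°, -0.1932) = (0.1618, 0.0000, -0.1932)
φ2=120.0°: virtual centre (-0.1546, 0.2678, 0.0174), radius l
φ3=240.0°: virtual centre (-0.1490, -0.2580, -0.0684), radius l
eliminate P² terms by subtracting sphere 1 from 2 and 3
[-0.6328 0.5356 0.4212]·P = 0.0324;  [-0.6215 -0.5160 0.2495]·P = 0.0300
det = 0.6594;  x = -0.0497+0.5324z,  y = 0.0018+-0.1575z
sphere 1 gives Az²+Bz+C=0 with A=1.3082, B=0.1606, C=-0.1679;  B²−4AC=0.9047;  roots -0.4249, 0.3021;  negative root z = -0.4249
x = -0.2759, y = 0.0688

(-0.2759, 0.0688, -0.4249)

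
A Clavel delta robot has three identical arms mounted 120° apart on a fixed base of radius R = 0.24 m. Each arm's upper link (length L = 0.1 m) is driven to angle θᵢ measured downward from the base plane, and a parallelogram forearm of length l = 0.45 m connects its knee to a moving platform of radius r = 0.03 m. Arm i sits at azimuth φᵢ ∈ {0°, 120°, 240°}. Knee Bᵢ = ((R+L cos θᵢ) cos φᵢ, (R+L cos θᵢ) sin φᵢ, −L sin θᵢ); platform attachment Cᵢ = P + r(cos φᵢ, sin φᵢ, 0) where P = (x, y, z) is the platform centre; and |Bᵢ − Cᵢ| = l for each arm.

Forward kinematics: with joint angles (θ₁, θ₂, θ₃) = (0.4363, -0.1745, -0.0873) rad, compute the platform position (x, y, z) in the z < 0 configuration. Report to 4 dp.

S1 = (0.3006·cos0.0°, 0.3006·sin0.0°, -0.0423) = (0.3006, 0.0000, -0.0423)
S2 = (0.3085·cos120.0°, 0.3085·sin120.0°, 0.0174) = (-0.1542, 0.2672, 0.0174)
S3 = (0.3096·cos240.0°, 0.3096·sin240.0°, 0.0087) = (-0.1548, -0.2681, 0.0087)
subtract pairs → two planes through P
linear system: -0.9097x+0.5343y = 0.0033−0.1192z; -0.9109x+-0.5363y = 0.0038−0.1020z
det = 0.9746;  x = -0.0039+0.1215z,  y = -0.0004+-0.0163z
quadratic in z: (1.0150)z²+(0.0105)z+(-0.1080)=0, √Δ=0.6622 → z ∈ {-0.3314, 0.3210}; z = -0.3314 (taking z<0)
x = -0.0442, y = 0.0050

(-0.0442, 0.0050, -0.3314)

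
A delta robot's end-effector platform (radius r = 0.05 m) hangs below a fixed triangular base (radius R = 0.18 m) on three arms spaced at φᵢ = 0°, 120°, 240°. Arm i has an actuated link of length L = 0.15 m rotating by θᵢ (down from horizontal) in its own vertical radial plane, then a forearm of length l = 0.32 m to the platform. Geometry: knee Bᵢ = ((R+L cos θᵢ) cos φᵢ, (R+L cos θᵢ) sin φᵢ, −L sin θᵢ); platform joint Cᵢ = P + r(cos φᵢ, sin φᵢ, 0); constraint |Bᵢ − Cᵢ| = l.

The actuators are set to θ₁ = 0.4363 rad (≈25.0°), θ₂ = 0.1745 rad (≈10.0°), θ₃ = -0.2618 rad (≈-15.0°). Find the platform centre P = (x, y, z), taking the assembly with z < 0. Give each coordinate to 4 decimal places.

(-0.0334, -0.0229, -0.1740)

S1 = (0.2659·cos0.0°, 0.2659·sin0.0°, -0.0634) = (0.2659, 0.0000, -0.0634)
S2 = (0.2777·cos120.0°, 0.2777·sin120.0°, -0.0260) = (-0.1389, 0.2405, -0.0260)
φ3=240.0°: virtual centre (-0.1374, -0.2381, 0.0388), radius l
subtract pairs → two planes through P
plane₁₂: -0.8096x+0.4810y+0.0747z = 0.0031
det = 0.7736;  x = -0.0033+0.1731z,  y = 0.0008+0.1361z
quadratic in z: (1.0485)z²+(0.0338)z+(-0.0259)=0, √Δ=0.3311 → z ∈ {-0.1740, 0.1418}; z = -0.1740 (taking z<0)
x = -0.0334, y = -0.0229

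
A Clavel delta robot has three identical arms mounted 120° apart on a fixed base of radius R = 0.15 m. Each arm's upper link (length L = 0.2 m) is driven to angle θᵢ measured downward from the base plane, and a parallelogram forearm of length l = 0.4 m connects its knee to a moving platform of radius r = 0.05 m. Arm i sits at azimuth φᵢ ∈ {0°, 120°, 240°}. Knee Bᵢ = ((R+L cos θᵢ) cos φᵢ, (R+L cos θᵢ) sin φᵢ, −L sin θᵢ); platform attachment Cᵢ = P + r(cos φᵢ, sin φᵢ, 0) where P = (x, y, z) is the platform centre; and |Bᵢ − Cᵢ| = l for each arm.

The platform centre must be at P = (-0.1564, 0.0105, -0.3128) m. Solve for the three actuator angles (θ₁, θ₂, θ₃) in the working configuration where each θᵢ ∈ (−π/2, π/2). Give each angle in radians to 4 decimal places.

arm 1 (φ=0.0°): x'=-0.1564, y'=0.0105
  A cos θ + B sin θ = C:  0.2564·cos θ + -0.3128·sin θ = -0.1092
  √(A²+B²)=0.4045;  θ1 = -0.8842+1.8443 ≈ 0.9601
φ2=120.0° → target in arm frame (0.0873, 0.1302)
  A=0.0127, B=-0.3128, C=(l²−L²−A²−y'²−z²)/(2L)=0.0126
  γ=atan2(-0.3128,0.0127)=-1.5302;  ψ=arccos(0.0403)=1.5305;  θ2=γ+ψ≈0.0003
φ3=240.0° → target in arm frame (0.0691, -0.1407)
  e−x'=0.0309;  (l²−L²−(e−x')²−y'²−z²)/2L = 0.0035
  √(A²+B²)=0.3143;  θ3 = -1.4724+1.5596 ≈ 0.0873

θ₁ = 0.9601, θ₂ = 0.0003, θ₃ = 0.0873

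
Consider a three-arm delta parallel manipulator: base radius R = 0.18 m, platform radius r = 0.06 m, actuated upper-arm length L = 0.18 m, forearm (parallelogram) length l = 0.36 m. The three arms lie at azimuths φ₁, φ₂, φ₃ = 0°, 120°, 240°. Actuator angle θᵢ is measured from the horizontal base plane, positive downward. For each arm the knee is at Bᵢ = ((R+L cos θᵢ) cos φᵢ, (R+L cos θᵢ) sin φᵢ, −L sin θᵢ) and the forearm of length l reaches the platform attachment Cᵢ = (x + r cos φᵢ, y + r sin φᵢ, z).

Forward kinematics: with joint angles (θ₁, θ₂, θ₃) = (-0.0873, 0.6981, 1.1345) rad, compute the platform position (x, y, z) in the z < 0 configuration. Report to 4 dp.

(0.1377, 0.0658, -0.2992)

O1 = (0.2993·cos0.0°, 0.2993·sin0.0°, 0.0157) = (0.2993, 0.0000, 0.0157)
arm 2 at φ=120.0°: ρ2 = 0.2579;  O2 = (-0.1289, 0.2233, -0.1157)
φ3=240.0°: virtual centre (-0.0980, -0.1698, -0.1631), radius l
subtract pairs → two planes through P
plane₁₂: -0.8565x+0.4467y+-0.2628z = -0.0099
Cramer: x(z) = 0.0224-0.3855z;  y(z) = 0.0206-0.1510z
into |P−O₁|² = l²: 1.1714z² + 0.1759z + -0.0522 = 0;  Δ = 0.2757;  z = -0.2992 or 0.1490 → z<0 root = -0.2992
x = 0.1377, y = 0.0658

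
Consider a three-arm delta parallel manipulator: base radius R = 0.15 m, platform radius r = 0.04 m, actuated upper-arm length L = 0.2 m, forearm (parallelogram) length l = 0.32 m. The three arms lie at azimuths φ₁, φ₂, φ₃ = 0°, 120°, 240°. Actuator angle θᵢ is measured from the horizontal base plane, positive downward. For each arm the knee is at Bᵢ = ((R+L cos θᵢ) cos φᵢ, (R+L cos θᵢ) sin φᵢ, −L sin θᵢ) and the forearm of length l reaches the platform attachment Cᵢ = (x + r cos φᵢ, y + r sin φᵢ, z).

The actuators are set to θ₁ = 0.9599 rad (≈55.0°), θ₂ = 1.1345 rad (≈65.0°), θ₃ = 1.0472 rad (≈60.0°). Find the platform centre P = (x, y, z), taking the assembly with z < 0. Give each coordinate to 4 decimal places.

O1 = (0.2247·cos0.0°, 0.2247·sin0.0°, -0.1638) = (0.2247, 0.0000, -0.1638)
φ2=120.0°: virtual centre (-0.0973, 0.1685, -0.1813), radius l
arm 3 at φ=240.0°: e+L cos θ3 = 0.2100;  O3 = (-0.1050, -0.1819, -0.1732)
|O₂|²−|O₁|² = -0.0066;  |O₃|²−|O₁|² = -0.0032
plane₁₂: -0.6440x+0.3369y+-0.0349z = -0.0066
Cramer: x(z) = 0.0077-0.0416z;  y(z) = -0.0050+0.0239z
sphere 1 gives Az²+Bz+C=0 with A=1.0023, B=0.3455, C=-0.0284;  B²−4AC=0.2334;  roots -0.4133, 0.0686;  negative root z = -0.4133
x = 0.0249, y = -0.0149

(0.0249, -0.0149, -0.4133)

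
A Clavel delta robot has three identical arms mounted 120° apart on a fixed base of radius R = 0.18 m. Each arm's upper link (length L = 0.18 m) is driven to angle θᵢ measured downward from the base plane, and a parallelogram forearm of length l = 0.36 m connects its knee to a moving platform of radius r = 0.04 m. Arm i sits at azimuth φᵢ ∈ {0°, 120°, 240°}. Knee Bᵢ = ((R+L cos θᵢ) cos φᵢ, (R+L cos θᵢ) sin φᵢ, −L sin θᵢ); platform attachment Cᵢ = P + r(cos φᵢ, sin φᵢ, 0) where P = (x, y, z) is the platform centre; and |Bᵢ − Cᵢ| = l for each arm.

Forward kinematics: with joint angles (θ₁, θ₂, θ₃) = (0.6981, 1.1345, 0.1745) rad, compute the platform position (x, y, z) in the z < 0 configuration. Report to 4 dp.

(0.0025, -0.1206, -0.3138)

φ1=0.0°: virtual centre (0.2779, 0.0000, -0.1157), radius l
arm 2 at φ=120.0°: (R−r)+L cos θ2 = 0.2161;  S2 = (-0.1080, 0.1871, -0.1631)
arm 3 at φ=240.0°: (R−r)+L cos θ3 = 0.3173;  S3 = (-0.1586, -0.2748, -0.0313)
|S₂|²−|S₁|² = -0.0173;  |S₃|²−|S₁|² = 0.0110
[-0.7718 0.3742 -0.0949]·P = -0.0173;  [-0.8730 -0.5495 0.1689]·P = 0.0110
det = 0.7509;  x = 0.0072+0.0147z,  y = -0.0315+0.2839z
sphere 1 gives Az²+Bz+C=0 with A=1.0808, B=0.2055, C=-0.0419;  B²−4AC=0.2236;  roots -0.3138, 0.1236;  negative root z = -0.3138
x = 0.0025, y = -0.1206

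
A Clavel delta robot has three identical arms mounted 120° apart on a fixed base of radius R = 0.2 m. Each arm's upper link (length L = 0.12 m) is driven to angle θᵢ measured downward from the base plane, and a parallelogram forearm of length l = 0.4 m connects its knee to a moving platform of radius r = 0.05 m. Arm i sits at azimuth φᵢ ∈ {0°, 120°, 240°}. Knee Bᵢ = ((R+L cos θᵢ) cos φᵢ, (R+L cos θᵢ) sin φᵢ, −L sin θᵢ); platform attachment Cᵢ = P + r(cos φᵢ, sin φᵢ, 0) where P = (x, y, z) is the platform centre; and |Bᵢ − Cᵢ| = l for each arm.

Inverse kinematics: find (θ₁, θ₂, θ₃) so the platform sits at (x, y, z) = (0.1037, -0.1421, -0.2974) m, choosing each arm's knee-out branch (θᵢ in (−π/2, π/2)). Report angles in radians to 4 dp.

arm 1 (φ=0.0°): x'=0.1037, y'=-0.1421
  A cos θ + B sin θ = C:  0.0463·cos θ + -0.2974·sin θ = 0.1451
  √(A²+B²)=0.3010;  θ1 = -1.4164+1.0679 ≈ -0.3485
φ2=120.0° → target in arm frame (-0.1749, -0.0188)
  A cos θ + B sin θ = C:  0.3249·cos θ + -0.2974·sin θ = -0.2032
  √(A²+B²)=0.4405;  θ2 = -0.7412+2.0503 ≈ 1.3091
arm 3 (φ=240.0°): x'=0.0712, y'=0.1609
  A cos θ + B sin θ = C:  0.0788·cos θ + -0.2974·sin θ = 0.1045
  θ3 = atan2(B,A) + arccos(C/0.3077) = -0.0875

θ₁ = -0.3485, θ₂ = 1.3091, θ₃ = -0.0875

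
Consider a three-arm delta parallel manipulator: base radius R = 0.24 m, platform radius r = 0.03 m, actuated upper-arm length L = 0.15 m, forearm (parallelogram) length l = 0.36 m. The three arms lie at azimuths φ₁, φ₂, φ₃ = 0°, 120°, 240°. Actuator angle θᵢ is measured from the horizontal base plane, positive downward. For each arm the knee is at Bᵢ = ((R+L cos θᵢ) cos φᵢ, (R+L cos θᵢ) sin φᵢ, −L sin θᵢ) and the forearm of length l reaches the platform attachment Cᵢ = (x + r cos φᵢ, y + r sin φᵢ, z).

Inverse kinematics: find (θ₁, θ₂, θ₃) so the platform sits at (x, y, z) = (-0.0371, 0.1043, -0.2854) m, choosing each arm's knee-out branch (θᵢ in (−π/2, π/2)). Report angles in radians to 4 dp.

φ1=0.0° → target in arm frame (-0.0371, 0.1043)
  A=0.2471, B=-0.2854, C=(l²−L²−A²−y'²−z²)/(2L)=-0.1543
  θ1 = atan2(B,A) + arccos(C/0.3775) = 1.1347
rotate P by −φ2: (0.1089, -0.0200, -0.2854)
  A cos θ + B sin θ = C:  0.1011·cos θ + -0.2854·sin θ = 0.0501
  θ2 = atan2(B,A) + arccos(C/0.3028) = 0.1744
rotate P by −φ3: (-0.0718, -0.0843, -0.2854)
  e−x'=0.2818;  (l²−L²−(e−x')²−y'²−z²)/2L = -0.2028
  θ3 = atan2(B,A) + arccos(C/0.4011) = 1.3093

θ₁ = 1.1347, θ₂ = 0.1744, θ₃ = 1.3093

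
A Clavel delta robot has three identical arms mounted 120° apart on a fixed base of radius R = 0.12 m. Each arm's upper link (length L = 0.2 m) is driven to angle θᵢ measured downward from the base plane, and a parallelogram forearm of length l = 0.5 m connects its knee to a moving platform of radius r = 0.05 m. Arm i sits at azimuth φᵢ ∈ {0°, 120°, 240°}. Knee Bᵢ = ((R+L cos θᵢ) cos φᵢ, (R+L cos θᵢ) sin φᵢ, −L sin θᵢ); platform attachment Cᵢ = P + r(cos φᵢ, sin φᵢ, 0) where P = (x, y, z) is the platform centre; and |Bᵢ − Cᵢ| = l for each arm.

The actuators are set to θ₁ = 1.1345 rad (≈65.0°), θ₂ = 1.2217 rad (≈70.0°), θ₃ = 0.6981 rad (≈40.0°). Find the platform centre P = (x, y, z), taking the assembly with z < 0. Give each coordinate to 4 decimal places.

(-0.0463, -0.1303, -0.6202)

arm 1 at φ=0.0°: e+L cos θ1 = 0.1545;  O1 = (0.1545, 0.0000, -0.1813)
φ2=120.0°: virtual centre (-0.0692, 0.1199, -0.1879), radius l
O3 = (0.2232·cos240.0°, 0.2232·sin240.0°, -0.1286) = (-0.1116, -0.1933, -0.1286)
|O₂|²−|O₁|² = -0.0023;  |O₃|²−|O₁|² = 0.0096
plane₁₂: -0.4474x+0.2397y+-0.0133z = -0.0023
det = 0.3006;  x = -0.0048+0.0669z,  y = -0.0183+0.1806z
quadratic in z: (1.0371)z²+(0.3346)z+(-0.1914)=0, √Δ=0.9519 → z ∈ {-0.6202, 0.2976}; z = -0.6202 (taking z<0)
x = -0.0463, y = -0.1303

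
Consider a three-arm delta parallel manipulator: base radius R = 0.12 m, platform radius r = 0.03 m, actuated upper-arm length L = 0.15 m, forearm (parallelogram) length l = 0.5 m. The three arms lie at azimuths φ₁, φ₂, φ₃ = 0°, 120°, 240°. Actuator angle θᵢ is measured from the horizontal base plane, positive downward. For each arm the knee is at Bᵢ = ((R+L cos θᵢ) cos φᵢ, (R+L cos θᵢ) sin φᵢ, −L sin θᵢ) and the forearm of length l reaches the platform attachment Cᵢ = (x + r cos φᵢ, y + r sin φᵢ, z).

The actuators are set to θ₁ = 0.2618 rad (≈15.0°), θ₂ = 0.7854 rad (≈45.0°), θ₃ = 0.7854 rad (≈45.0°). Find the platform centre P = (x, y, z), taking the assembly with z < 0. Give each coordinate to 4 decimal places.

(0.1165, 0.0000, -0.5246)

centre 1 = (0.2349·cos0.0°, 0.2349·sin0.0°, -0.0388) = (0.2349, 0.0000, -0.0388)
φ2=120.0°: virtual centre (-0.0980, 0.1698, -0.1061), radius l
arm 3 at φ=240.0°: e+L cos θ3 = 0.1961;  centre 3 = (-0.0980, -0.1698, -0.1061)
|centre ₂|²−|centre ₁|² = -0.0070;  |centre ₃|²−|centre ₁|² = -0.0070
linear system: -0.6658x+0.3396y = -0.0070−-0.1345z; -0.6658x+-0.3396y = -0.0070−-0.1345z
Cramer: x(z) = 0.0105-0.2020z;  y(z) = 0.0000+0.0000z
quadratic in z: (1.0408)z²+(0.1683)z+(-0.1981)=0, √Δ=0.9237 → z ∈ {-0.5246, 0.3629}; z = -0.5246 (taking z<0)
x = 0.1165, y = 0.0000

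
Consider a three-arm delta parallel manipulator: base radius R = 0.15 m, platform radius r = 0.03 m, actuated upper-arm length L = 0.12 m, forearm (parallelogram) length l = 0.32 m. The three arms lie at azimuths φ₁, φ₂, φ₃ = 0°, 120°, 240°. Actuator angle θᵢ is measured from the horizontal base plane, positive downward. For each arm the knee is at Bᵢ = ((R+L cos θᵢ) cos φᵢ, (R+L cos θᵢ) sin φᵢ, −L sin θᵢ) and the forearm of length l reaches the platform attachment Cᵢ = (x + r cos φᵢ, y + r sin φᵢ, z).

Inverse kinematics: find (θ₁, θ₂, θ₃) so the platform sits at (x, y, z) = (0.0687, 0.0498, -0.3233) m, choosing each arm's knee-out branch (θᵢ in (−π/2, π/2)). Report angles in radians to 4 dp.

θ₁ = 0.4363, θ₂ = 0.7857, θ₃ = 1.2219

rotate P by −φ1: (0.0687, 0.0498, -0.3233)
  A=0.0513, B=-0.3233, C=(l²−L²−A²−y'²−z²)/(2L)=-0.0901
  θ1 = atan2(B,A) + arccos(C/0.3273) = 0.4363
arm 2 (φ=120.0°): x'=0.0088, y'=-0.0844
  A cos θ + B sin θ = C:  0.1112·cos θ + -0.3233·sin θ = -0.1501
  γ=atan2(-0.3233,0.1112)=-1.2395;  ψ=arccos(-0.4389)=2.0252;  θ2=γ+ψ≈0.7857
φ3=240.0° → target in arm frame (-0.0775, 0.0346)
  A=0.1975, B=-0.3233, C=(l²−L²−A²−y'²−z²)/(2L)=-0.2363
  γ=atan2(-0.3233,0.1975)=-1.0225;  ψ=arccos(-0.6238)=2.2444;  θ3=γ+ψ≈1.2219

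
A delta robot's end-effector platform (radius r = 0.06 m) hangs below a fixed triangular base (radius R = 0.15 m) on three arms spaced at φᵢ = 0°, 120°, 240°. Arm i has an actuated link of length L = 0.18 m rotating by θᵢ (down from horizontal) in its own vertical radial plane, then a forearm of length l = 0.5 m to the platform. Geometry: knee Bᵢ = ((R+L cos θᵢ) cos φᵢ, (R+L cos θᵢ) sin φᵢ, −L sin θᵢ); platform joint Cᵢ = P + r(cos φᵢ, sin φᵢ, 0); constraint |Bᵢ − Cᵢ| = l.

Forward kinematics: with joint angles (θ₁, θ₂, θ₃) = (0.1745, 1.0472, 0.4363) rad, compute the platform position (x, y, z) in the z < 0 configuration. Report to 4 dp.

(0.1350, -0.1358, -0.4939)

φ1=0.0°: virtual centre (0.2673, 0.0000, -0.0313), radius l
φ2=120.0°: virtual centre (-0.0900, 0.1559, -0.1559), radius l
φ3=240.0°: virtual centre (-0.1266, -0.2192, -0.0761), radius l
eliminate P² terms by subtracting sphere 1 from 2 and 3
[-0.7145 0.3118 -0.2493]·P = -0.0157;  [-0.7877 -0.4384 -0.0896]·P = -0.0025
det = 0.5589;  x = 0.0137+-0.2456z,  y = -0.0189+0.2367z
quadratic in z: (1.1163)z²+(0.1781)z+(-0.1844)=0, √Δ=0.9247 → z ∈ {-0.4939, 0.3344}; z = -0.4939 (taking z<0)
x = 0.1350, y = -0.1358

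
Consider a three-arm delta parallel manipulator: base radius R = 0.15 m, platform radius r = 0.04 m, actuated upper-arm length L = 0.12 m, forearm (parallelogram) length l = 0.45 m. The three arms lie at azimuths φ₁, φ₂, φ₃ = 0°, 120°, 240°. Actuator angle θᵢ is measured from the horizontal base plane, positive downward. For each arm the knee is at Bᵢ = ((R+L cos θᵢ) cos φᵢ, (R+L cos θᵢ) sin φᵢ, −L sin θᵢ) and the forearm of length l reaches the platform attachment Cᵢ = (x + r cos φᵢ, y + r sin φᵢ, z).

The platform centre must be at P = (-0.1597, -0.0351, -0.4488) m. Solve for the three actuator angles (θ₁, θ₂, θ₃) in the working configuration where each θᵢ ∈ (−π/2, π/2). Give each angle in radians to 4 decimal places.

φ1=0.0° → target in arm frame (-0.1597, -0.0351)
  A cos θ + B sin θ = C:  0.2697·cos θ + -0.4488·sin θ = -0.3637
  γ=atan2(-0.4488,0.2697)=-1.0297;  ψ=arccos(-0.6946)=2.3387;  θ1=γ+ψ≈1.3090
arm 2 (φ=120.0°): x'=0.0495, y'=0.1559
  A cos θ + B sin θ = C:  0.0605·cos θ + -0.4488·sin θ = -0.1720
  θ2 = atan2(B,A) + arccos(C/0.4529) = 0.5237
rotate P by −φ3: (0.1102, -0.1208, -0.4488)
  e−x'=-0.0002;  (l²−L²−(e−x')²−y'²−z²)/2L = -0.1163
  γ=atan2(-0.4488,-0.0002)=-1.5713;  ψ=arccos(-0.2591)=1.8328;  θ3=γ+ψ≈0.2615

θ₁ = 1.3090, θ₂ = 0.5237, θ₃ = 0.2615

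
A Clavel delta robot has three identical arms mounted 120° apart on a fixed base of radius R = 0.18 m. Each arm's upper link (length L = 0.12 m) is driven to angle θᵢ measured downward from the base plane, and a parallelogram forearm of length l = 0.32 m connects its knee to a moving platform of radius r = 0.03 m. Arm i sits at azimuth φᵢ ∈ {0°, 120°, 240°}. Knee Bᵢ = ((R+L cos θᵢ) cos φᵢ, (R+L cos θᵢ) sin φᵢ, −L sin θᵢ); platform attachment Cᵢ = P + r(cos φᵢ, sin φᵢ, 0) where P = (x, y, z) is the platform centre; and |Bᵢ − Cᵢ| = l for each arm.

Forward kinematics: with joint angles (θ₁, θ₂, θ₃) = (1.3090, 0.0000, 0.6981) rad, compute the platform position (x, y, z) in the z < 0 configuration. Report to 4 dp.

(-0.0996, 0.0517, -0.2607)

φ1=0.0°: virtual centre (0.1811, 0.0000, -0.1159), radius l
φ2=120.0°: virtual centre (-0.1350, 0.2338, 0.0000), radius l
S3 = (0.2419·cos240.0°, 0.2419·sin240.0°, -0.0771) = (-0.1210, -0.2095, -0.0771)
|S₂|²−|S₁|² = 0.0267;  |S₃|²−|S₁|² = 0.0183
linear system: -0.6321x+0.4677y = 0.0267−0.2318z; -0.6040x+-0.4190y = 0.0183−0.0776z
Cramer: x(z) = -0.0360+0.2437z;  y(z) = 0.0084-0.1663z
sphere 1 gives Az²+Bz+C=0 with A=1.0871, B=0.1232, C=-0.0418;  B²−4AC=0.1968;  roots -0.2607, 0.1474;  negative root z = -0.2607
x = -0.0996, y = 0.0517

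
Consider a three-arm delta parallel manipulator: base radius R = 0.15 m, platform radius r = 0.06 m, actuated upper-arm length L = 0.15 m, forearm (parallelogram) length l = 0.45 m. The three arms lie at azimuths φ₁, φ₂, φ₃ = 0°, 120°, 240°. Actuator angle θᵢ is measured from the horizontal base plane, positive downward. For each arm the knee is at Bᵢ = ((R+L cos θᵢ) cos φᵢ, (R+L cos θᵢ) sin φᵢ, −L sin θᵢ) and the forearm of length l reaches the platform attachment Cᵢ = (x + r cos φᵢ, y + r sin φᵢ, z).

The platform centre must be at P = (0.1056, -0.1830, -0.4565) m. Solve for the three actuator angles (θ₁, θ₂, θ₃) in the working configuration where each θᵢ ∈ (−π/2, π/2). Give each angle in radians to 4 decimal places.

θ₁ = 0.4364, θ₂ = 1.3962, θ₃ = 0.4361

φ1=0.0° → target in arm frame (0.1056, -0.1830)
  A cos θ + B sin θ = C:  -0.0156·cos θ + -0.4565·sin θ = -0.2071
  γ=atan2(-0.4565,-0.0156)=-1.6050;  ψ=arccos(-0.4534)=2.0413;  θ1=γ+ψ≈0.4364
arm 2 (φ=120.0°): x'=-0.2113, y'=0.0000
  e−x'=0.3013;  (l²−L²−(e−x')²−y'²−z²)/2L = -0.3972
  θ2 = atan2(B,A) + arccos(C/0.5470) = 1.3962
arm 3 (φ=240.0°): x'=0.1057, y'=0.1830
  A=-0.0157, B=-0.4565, C=(l²−L²−A²−y'²−z²)/(2L)=-0.2070
  √(A²+B²)=0.4568;  θ3 = -1.6051+2.0412 ≈ 0.4361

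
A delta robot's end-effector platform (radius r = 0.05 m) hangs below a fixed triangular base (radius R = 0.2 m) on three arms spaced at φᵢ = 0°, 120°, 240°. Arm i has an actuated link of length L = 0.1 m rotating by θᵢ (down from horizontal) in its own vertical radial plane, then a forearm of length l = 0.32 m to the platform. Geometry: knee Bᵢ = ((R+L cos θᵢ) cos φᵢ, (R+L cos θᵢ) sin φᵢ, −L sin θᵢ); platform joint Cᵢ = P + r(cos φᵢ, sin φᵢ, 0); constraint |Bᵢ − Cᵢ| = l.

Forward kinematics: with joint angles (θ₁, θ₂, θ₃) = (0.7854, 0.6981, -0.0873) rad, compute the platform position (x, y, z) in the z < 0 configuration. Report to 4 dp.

(-0.0380, -0.0519, -0.2518)

φ1=0.0°: virtual centre (0.2207, 0.0000, -0.0707), radius l
φ2=120.0°: virtual centre (-0.1133, 0.1962, -0.0643), radius l
φ3=240.0°: virtual centre (-0.1248, -0.2162, 0.0087), radius l
|O₂|²−|O₁|² = 0.0018;  |O₃|²−|O₁|² = 0.0087
[-0.6680 0.3925 0.0129]·P = 0.0018;  [-0.6910 -0.4324 0.1589]·P = 0.0087
det = 0.5601;  x = -0.0074+0.1213z,  y = -0.0082+0.1736z
quadratic in z: (1.0448)z²+(0.0833)z+(-0.0453)=0, √Δ=0.4429 → z ∈ {-0.2518, 0.1721}; z = -0.2518 (taking z<0)
x = -0.0380, y = -0.0519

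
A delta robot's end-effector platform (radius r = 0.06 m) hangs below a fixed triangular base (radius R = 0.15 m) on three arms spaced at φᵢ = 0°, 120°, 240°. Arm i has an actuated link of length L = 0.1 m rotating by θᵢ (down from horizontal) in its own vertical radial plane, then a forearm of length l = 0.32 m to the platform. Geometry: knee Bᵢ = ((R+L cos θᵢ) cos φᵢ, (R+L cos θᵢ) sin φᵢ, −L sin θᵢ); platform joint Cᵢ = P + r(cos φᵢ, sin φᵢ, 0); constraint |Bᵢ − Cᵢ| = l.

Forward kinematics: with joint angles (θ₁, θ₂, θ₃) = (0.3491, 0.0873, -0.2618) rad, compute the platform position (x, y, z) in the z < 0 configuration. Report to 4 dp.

centre 1 = (0.1840·cos0.0°, 0.1840·sin0.0°, -0.0342) = (0.1840, 0.0000, -0.0342)
centre 2 = (0.1896·cos120.0°, 0.1896·sin120.0°, -0.0087) = (-0.0948, 0.1642, -0.0087)
φ3=240.0°: virtual centre (-0.0933, -0.1616, 0.0259), radius l
eliminate P² terms by subtracting sphere 1 from 2 and 3
[-0.5576 0.3284 0.0510]·P = 0.0010;  [-0.5545 -0.3232 0.1202]·P = 0.0005
Cramer: x(z) = -0.0013+0.1544z;  y(z) = 0.0008+0.1069z
sphere 1 gives Az²+Bz+C=0 with A=1.0353, B=0.0114, C=-0.0669;  B²−4AC=0.2771;  roots -0.2597, 0.2488;  negative root z = -0.2597
x = -0.0414, y = -0.0269

(-0.0414, -0.0269, -0.2597)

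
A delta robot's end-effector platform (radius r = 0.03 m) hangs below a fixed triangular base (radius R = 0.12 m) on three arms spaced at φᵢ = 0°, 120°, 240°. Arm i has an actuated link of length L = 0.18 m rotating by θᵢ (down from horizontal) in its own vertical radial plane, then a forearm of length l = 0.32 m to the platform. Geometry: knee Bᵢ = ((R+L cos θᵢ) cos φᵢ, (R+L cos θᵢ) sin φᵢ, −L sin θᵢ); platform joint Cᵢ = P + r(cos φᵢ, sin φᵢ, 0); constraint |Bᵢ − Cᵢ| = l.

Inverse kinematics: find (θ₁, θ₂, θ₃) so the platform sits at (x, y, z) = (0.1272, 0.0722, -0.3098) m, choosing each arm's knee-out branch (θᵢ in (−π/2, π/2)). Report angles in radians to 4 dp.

φ1=0.0° → target in arm frame (0.1272, 0.0722)
  e−x'=-0.0372;  (l²−L²−(e−x')²−y'²−z²)/2L = -0.0905
  √(A²+B²)=0.3120;  θ1 = -1.6903+1.8650 ≈ 0.1747
rotate P by −φ2: (-0.0011, -0.1463, -0.3098)
  e−x'=0.0911;  (l²−L²−(e−x')²−y'²−z²)/2L = -0.1546
  √(A²+B²)=0.3229;  θ2 = -1.2849+2.0701 ≈ 0.7852
φ3=240.0° → target in arm frame (-0.1261, 0.0741)
  e−x'=0.2161;  (l²−L²−(e−x')²−y'²−z²)/2L = -0.2171
  γ=atan2(-0.3098,0.2161)=-0.9617;  ψ=arccos(-0.5748)=2.1832;  θ3=γ+ψ≈1.2216

θ₁ = 0.1747, θ₂ = 0.7852, θ₃ = 1.2216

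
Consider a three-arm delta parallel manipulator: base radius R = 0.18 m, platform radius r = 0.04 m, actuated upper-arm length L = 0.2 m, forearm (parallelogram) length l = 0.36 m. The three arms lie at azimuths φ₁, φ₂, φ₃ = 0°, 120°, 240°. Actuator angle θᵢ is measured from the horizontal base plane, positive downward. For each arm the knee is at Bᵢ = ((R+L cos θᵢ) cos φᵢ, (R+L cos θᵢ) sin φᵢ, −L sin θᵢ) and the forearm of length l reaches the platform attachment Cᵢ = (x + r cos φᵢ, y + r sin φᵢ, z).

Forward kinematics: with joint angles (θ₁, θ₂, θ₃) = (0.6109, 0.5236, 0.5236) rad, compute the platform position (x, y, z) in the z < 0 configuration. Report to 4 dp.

arm 1 at φ=0.0°: ρ1 = 0.3038;  S1 = (0.3038, 0.0000, -0.1147)
arm 2 at φ=120.0°: ρ2 = 0.3132;  S2 = (-0.1566, 0.2712, -0.1000)
arm 3 at φ=240.0°: ρ3 = 0.3132;  S3 = (-0.1566, -0.2712, -0.1000)
eliminate P² terms by subtracting sphere 1 from 2 and 3
[-0.9209 0.5425 0.0294]·P = 0.0026;  [-0.9209 -0.5425 0.0294]·P = 0.0026
Cramer: x(z) = -0.0029+0.0320z;  y(z) = 0.0000-0.0000z
sphere 1 gives Az²+Bz+C=0 with A=1.0010, B=0.2098, C=-0.0224;  B²−4AC=0.1337;  roots -0.2874, 0.0778;  negative root z = -0.2874
x = -0.0120, y = 0.0000

(-0.0120, 0.0000, -0.2874)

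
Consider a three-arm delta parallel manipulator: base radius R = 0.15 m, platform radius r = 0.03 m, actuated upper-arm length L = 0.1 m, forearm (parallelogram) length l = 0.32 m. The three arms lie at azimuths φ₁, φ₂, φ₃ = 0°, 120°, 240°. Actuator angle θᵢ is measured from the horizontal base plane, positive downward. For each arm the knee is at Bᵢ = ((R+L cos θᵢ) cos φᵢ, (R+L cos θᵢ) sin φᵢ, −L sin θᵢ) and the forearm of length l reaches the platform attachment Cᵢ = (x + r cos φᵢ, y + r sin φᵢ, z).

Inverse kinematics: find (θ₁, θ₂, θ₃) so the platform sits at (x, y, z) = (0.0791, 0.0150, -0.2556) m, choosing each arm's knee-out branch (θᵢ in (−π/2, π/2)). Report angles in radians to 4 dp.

θ₁ = -0.3491, θ₂ = 0.5238, θ₃ = 0.6981

arm 1 (φ=0.0°): x'=0.0791, y'=0.0150
  A=0.0409, B=-0.2556, C=(l²−L²−A²−y'²−z²)/(2L)=0.1259
  γ=atan2(-0.2556,0.0409)=-1.4121;  ψ=arccos(0.4862)=1.0631;  θ1=γ+ψ≈-0.3491
arm 2 (φ=120.0°): x'=-0.0266, y'=-0.0760
  A=0.1466, B=-0.2556, C=(l²−L²−A²−y'²−z²)/(2L)=-0.0009
  √(A²+B²)=0.2946;  θ2 = -1.0502+1.5740 ≈ 0.5238
arm 3 (φ=240.0°): x'=-0.0525, y'=0.0610
  A=0.1725, B=-0.2556, C=(l²−L²−A²−y'²−z²)/(2L)=-0.0321
  γ=atan2(-0.2556,0.1725)=-0.9770;  ψ=arccos(-0.1041)=1.6751;  θ3=γ+ψ≈0.6981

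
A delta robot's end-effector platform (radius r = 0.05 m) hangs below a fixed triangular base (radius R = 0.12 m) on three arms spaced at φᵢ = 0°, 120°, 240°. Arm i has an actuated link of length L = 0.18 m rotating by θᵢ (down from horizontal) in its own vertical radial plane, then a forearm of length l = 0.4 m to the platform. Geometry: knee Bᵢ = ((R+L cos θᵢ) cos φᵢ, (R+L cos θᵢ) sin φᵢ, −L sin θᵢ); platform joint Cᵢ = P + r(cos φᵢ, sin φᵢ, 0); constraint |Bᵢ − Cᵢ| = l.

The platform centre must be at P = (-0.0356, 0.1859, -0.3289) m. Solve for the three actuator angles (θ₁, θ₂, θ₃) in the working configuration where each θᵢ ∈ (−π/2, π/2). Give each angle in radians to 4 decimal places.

θ₁ = 0.5236, θ₂ = -0.3494, θ₃ = 0.8725

rotate P by −φ1: (-0.0356, 0.1859, -0.3289)
  A=0.1056, B=-0.3289, C=(l²−L²−A²−y'²−z²)/(2L)=-0.0730
  γ=atan2(-0.3289,0.1056)=-1.2601;  ψ=arccos(-0.2114)=1.7838;  θ1=γ+ψ≈0.5236
rotate P by −φ2: (0.1788, -0.0621, -0.3289)
  e−x'=-0.1088;  (l²−L²−(e−x')²−y'²−z²)/2L = 0.0104
  √(A²+B²)=0.3464;  θ2 = -1.8902+1.5409 ≈ -0.3494
rotate P by −φ3: (-0.1432, -0.1238, -0.3289)
  A=0.2132, B=-0.3289, C=(l²−L²−A²−y'²−z²)/(2L)=-0.1149
  √(A²+B²)=0.3920;  θ3 = -0.9957+1.8682 ≈ 0.8725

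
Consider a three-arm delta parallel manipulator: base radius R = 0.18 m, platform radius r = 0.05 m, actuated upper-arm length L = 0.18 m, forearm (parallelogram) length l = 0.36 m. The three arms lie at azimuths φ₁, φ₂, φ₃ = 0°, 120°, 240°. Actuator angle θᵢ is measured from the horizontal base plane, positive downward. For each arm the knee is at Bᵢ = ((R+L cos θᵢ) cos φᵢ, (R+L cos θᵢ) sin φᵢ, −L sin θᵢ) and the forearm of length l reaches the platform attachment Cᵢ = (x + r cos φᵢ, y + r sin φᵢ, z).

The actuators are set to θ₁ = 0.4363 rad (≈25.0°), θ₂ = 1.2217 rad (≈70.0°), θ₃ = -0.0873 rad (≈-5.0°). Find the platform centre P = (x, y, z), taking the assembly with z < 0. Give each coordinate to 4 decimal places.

(0.0326, -0.1549, -0.2703)

S1 = (0.2931·cos0.0°, 0.2931·sin0.0°, -0.0761) = (0.2931, 0.0000, -0.0761)
φ2=120.0°: virtual centre (-0.0958, 0.1659, -0.1691), radius l
arm 3 at φ=240.0°: ρ3 = 0.3093;  S3 = (-0.1547, -0.2679, 0.0157)
|S₂|²−|S₁|² = -0.0264;  |S₃|²−|S₁|² = 0.0042
plane₁₂: -0.7778x+0.3318y+-0.1862z = -0.0264
det = 0.7139;  x = 0.0179+-0.0544z,  y = -0.0377+0.4335z
into |P−S₁|² = l²: 1.1909z² + 0.1494z + -0.0466 = 0;  Δ = 0.2444;  z = -0.2703 or 0.1448 → z<0 root = -0.2703
x = 0.0326, y = -0.1549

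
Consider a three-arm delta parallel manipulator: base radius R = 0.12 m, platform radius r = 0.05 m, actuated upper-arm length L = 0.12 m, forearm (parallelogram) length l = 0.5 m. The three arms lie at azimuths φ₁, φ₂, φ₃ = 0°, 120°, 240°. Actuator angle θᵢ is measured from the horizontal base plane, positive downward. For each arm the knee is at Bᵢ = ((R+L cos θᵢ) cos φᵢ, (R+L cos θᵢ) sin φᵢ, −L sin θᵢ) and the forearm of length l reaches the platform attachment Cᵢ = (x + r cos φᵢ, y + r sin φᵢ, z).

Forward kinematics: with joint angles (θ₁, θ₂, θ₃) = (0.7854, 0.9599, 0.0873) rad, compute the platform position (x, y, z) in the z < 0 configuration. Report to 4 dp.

centre 1 = (0.1549·cos0.0°, 0.1549·sin0.0°, -0.0849) = (0.1549, 0.0000, -0.0849)
arm 2 at φ=120.0°: e+L cos θ2 = 0.1388;  centre 2 = (-0.0694, 0.1202, -0.0983)
arm 3 at φ=240.0°: e+L cos θ3 = 0.1895;  centre 3 = (-0.0948, -0.1641, -0.0105)
subtract pairs → two planes through P
linear system: -0.4485x+0.2405y = -0.0022−-0.0269z; -0.4992x+-0.3283y = 0.0049−0.1488z
det = 0.2673;  x = -0.0016+0.1008z,  y = -0.0123+0.2999z
into |P−centre ₁|² = l²: 1.1001z² + 0.1308z + -0.2182 = 0;  Δ = 0.9771;  z = -0.5087 or 0.3898 → z<0 root = -0.5087
x = -0.0529, y = -0.1649

(-0.0529, -0.1649, -0.5087)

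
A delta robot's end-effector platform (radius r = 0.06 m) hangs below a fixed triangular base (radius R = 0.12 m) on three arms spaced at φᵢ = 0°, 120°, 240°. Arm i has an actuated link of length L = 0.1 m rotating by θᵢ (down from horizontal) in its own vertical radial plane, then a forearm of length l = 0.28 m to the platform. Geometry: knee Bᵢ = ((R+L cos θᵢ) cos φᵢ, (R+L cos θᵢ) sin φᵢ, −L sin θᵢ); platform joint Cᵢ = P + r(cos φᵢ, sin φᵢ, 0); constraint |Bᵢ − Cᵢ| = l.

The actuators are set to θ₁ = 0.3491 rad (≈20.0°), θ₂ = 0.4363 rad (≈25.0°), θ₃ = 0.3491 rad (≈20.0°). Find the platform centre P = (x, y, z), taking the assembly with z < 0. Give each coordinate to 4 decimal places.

φ1=0.0°: virtual centre (0.1540, 0.0000, -0.0342), radius l
φ2=120.0°: virtual centre (-0.0753, 0.1305, -0.0423), radius l
arm 3 at φ=240.0°: (R−r)+L cos θ3 = 0.1540;  O3 = (-0.0770, -0.1333, -0.0342)
|O₂|²−|O₁|² = -0.0004;  |O₃|²−|O₁|² = 0.0000
plane₁₂: -0.4586x+0.2609y+-0.0161z = -0.0004
Cramer: x(z) = 0.0004-0.0177z;  y(z) = -0.0008+0.0306z
into |P−O₁|² = l²: 1.0013z² + 0.0738z + -0.0537 = 0;  Δ = 0.2203;  z = -0.2713 or 0.1976 → z<0 root = -0.2713
x = 0.0052, y = -0.0091

(0.0052, -0.0091, -0.2713)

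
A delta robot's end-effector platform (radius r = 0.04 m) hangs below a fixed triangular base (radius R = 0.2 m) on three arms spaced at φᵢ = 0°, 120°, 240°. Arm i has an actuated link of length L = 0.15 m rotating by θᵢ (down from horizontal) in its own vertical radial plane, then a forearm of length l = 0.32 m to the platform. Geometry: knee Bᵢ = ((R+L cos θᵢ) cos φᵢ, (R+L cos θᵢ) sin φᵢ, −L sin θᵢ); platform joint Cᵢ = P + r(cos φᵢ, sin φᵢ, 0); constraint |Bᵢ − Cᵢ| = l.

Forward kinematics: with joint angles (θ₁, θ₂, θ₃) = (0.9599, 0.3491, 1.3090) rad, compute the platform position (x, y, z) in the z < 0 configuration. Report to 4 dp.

(-0.0091, 0.0991, -0.2886)

centre 1 = (0.2460·cos0.0°, 0.2460·sin0.0°, -0.1229) = (0.2460, 0.0000, -0.1229)
φ2=120.0°: virtual centre (-0.1505, 0.2606, -0.0513), radius l
centre 3 = (0.1988·cos240.0°, 0.1988·sin240.0°, -0.1449) = (-0.0994, -0.1722, -0.1449)
eliminate P² terms by subtracting sphere 1 from 2 and 3
linear system: -0.7930x+0.5213y = 0.0176−0.1431z; -0.6909x+-0.3444y = -0.0151−-0.0440z
Cramer: x(z) = 0.0029+0.0416z;  y(z) = 0.0381-0.2113z
quadratic in z: (1.0464)z²+(0.2094)z+(-0.0267)=0, √Δ=0.3946 → z ∈ {-0.2886, 0.0885}; z = -0.2886 (taking z<0)
x = -0.0091, y = 0.0991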